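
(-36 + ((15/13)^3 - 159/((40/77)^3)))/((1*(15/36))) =-2804.79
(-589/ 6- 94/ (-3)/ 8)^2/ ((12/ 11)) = 1563419/ 192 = 8142.81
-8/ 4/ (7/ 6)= -12/ 7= -1.71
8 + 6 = 14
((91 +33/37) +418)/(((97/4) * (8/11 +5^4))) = 830104/24703087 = 0.03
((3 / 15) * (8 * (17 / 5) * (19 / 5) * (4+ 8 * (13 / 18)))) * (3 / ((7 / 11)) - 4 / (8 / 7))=1932832 / 7875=245.44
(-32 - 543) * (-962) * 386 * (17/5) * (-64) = -46461059840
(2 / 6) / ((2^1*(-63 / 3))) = -1 / 126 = -0.01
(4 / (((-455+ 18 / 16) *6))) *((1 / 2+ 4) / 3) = -0.00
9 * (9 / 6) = 27 / 2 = 13.50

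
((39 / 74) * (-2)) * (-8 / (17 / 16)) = 4992 / 629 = 7.94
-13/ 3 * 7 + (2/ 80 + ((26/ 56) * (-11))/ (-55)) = -25381/ 840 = -30.22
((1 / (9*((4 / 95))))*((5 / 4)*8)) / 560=95 / 2016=0.05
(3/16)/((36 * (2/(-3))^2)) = 3/256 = 0.01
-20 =-20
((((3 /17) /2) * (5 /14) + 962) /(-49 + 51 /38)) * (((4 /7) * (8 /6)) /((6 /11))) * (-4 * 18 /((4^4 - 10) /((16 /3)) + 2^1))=2227356928 /52799705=42.19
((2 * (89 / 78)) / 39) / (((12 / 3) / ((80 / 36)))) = 0.03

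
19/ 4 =4.75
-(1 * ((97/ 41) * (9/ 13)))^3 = -665338617/ 151419437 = -4.39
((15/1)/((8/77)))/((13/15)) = 17325/104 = 166.59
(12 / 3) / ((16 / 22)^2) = 121 / 16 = 7.56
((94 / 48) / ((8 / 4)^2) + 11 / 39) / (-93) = -107 / 12896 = -0.01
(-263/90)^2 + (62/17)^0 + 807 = 6613969/8100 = 816.54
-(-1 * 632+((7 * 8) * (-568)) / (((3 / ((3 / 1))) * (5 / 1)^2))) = 1904.32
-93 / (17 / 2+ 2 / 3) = -558 / 55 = -10.15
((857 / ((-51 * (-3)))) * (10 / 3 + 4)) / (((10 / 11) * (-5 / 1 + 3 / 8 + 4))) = -829576 / 11475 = -72.29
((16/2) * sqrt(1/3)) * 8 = 64 * sqrt(3)/3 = 36.95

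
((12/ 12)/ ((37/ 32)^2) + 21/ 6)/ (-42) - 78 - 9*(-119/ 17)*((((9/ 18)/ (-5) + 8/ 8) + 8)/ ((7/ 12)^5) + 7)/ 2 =282222670003/ 65739380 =4293.05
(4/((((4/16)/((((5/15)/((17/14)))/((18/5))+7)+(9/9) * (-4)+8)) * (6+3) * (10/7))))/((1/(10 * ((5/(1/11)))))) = 31317440/4131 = 7581.08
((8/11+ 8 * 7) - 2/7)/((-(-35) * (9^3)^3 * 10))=2173/5220491089275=0.00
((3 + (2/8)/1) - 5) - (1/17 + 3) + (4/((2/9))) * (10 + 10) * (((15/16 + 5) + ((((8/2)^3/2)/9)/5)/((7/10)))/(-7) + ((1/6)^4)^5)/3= -15736702590776471483/126899165857185792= -124.01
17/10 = 1.70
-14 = -14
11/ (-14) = -11/ 14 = -0.79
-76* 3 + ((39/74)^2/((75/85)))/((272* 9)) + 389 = 211592809/1314240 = 161.00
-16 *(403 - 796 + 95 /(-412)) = 648044 /103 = 6291.69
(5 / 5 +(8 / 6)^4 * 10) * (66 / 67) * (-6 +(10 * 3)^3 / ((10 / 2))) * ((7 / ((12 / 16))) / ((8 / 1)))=365635886 / 1809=202120.45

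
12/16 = 3/4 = 0.75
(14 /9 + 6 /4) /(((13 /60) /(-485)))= -266750 /39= -6839.74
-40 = -40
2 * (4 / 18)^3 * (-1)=-16 / 729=-0.02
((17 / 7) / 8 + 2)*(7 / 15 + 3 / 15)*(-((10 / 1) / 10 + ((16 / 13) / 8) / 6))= -430 / 273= -1.58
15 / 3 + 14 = 19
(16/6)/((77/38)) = 304/231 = 1.32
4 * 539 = 2156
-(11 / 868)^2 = -121 / 753424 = -0.00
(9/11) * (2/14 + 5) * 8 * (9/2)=11664/77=151.48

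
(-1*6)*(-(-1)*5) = -30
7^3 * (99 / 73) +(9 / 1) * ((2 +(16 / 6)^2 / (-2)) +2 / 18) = 33008 / 73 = 452.16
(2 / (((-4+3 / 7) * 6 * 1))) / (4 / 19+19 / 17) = -2261 / 32175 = -0.07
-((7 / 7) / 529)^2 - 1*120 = -120.00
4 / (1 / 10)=40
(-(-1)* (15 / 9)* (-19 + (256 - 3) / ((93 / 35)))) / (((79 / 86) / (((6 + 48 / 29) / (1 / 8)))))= 8468.49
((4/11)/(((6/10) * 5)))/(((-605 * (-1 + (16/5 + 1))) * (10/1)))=-1/159720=-0.00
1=1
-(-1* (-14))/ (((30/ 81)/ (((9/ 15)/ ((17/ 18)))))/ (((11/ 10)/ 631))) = -56133/ 1340875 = -0.04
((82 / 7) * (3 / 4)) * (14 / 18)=41 / 6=6.83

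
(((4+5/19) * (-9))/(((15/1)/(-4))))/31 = 972/2945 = 0.33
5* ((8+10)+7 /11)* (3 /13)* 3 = 9225 /143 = 64.51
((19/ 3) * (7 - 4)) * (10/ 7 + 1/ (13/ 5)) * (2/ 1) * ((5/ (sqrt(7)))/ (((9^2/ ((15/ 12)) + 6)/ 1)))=26125 * sqrt(7)/ 37583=1.84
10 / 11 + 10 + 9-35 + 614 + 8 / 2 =6632 / 11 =602.91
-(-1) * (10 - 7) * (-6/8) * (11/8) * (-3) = 297/32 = 9.28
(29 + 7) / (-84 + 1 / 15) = -0.43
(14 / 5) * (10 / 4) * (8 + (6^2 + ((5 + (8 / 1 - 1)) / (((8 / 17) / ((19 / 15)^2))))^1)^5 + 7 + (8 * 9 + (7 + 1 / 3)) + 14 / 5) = 1430745928946170210199 / 75937500000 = 18841098652.79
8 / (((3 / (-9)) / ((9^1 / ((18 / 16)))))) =-192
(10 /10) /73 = 1 /73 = 0.01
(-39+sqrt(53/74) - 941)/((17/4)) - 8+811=2 * sqrt(3922)/629+9731/17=572.61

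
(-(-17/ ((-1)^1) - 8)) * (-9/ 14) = 81/ 14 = 5.79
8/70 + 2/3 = 82/105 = 0.78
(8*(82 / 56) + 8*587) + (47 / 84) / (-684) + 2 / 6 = 270505537 / 57456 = 4708.05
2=2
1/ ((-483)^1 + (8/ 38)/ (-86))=-817/ 394613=-0.00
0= 0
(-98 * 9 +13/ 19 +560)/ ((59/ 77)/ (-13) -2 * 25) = 2037035/ 317357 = 6.42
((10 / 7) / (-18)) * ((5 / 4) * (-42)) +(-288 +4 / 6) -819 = -6613 / 6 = -1102.17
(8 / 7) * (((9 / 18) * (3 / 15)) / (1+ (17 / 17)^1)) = 2 / 35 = 0.06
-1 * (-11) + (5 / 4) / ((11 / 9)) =529 / 44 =12.02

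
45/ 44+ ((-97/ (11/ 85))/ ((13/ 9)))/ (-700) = 8829/ 5005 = 1.76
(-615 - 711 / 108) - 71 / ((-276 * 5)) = -428857 / 690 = -621.53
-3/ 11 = -0.27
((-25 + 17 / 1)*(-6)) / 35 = 48 / 35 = 1.37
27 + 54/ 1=81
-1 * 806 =-806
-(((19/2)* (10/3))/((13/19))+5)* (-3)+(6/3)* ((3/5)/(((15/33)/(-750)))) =-23740/13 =-1826.15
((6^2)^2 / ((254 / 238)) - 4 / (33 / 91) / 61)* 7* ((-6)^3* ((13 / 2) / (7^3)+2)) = -2210982466320 / 596519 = -3706474.51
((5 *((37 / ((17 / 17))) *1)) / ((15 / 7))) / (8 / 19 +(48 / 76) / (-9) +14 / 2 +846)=4921 / 48641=0.10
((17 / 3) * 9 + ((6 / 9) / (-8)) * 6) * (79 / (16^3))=7979 / 8192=0.97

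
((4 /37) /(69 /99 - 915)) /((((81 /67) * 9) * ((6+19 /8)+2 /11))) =-64856 /51067792089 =-0.00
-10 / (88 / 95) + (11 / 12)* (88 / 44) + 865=112997 / 132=856.04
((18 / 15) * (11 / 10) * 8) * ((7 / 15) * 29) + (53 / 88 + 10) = 153.51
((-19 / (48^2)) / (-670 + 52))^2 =361 / 2027411472384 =0.00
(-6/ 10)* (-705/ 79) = 423/ 79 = 5.35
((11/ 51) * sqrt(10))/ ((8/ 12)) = 11 * sqrt(10)/ 34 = 1.02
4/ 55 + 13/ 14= 771/ 770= 1.00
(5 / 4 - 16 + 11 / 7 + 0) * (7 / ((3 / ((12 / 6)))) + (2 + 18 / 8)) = -13161 / 112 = -117.51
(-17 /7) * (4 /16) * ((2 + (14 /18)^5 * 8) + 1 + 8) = -13327915 /1653372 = -8.06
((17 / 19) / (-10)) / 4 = -17 / 760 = -0.02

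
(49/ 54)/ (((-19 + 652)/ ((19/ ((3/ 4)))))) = 1862/ 51273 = 0.04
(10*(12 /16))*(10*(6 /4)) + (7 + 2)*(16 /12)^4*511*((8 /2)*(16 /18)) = 8390449 /162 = 51792.90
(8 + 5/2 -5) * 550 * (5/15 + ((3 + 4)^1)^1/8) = 87725/24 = 3655.21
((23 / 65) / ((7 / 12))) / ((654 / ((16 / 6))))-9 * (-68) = 91056788 / 148785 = 612.00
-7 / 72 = -0.10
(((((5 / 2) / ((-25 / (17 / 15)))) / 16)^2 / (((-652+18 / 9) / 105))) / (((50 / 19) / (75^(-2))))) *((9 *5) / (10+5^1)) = -38437 / 23400000000000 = -0.00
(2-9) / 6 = -7 / 6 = -1.17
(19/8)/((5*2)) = 19/80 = 0.24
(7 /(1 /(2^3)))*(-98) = -5488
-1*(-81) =81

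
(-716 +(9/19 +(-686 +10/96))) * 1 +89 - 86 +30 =-1248001/912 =-1368.42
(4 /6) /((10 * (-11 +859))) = 1 /12720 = 0.00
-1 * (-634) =634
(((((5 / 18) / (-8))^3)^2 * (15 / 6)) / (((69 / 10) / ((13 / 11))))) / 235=0.00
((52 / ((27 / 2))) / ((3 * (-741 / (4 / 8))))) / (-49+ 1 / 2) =8 / 447849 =0.00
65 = 65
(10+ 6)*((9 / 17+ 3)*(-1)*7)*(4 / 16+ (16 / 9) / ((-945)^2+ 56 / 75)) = -16074591440 / 162658261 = -98.82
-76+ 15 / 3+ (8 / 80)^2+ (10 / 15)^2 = -63491 / 900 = -70.55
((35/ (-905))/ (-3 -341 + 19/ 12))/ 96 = 1/ 849976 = 0.00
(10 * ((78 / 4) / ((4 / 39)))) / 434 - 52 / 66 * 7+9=450605 / 57288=7.87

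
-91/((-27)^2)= -91/729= -0.12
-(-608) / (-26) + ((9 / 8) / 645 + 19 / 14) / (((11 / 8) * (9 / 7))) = -6257947 / 276705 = -22.62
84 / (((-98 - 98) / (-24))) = 72 / 7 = 10.29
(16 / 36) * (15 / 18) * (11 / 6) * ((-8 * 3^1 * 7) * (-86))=264880 / 27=9810.37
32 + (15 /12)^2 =537 /16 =33.56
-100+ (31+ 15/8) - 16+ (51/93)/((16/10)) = -82.78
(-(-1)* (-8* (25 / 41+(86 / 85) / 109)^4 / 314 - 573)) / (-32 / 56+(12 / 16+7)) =-52448402275135450209014984812 / 657071804011282539787273125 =-79.82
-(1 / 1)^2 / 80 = -1 / 80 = -0.01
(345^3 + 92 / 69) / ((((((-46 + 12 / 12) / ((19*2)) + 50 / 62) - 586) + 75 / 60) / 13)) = -912325.79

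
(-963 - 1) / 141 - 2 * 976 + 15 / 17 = -4693217 / 2397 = -1957.95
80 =80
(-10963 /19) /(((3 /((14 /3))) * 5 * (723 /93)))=-250418 /10845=-23.09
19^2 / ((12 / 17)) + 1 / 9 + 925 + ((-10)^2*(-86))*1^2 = -257885 / 36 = -7163.47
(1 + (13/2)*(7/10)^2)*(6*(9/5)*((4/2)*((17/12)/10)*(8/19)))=128061/23750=5.39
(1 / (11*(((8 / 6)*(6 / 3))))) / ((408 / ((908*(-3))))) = -681 / 2992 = -0.23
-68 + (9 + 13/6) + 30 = -161/6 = -26.83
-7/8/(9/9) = -0.88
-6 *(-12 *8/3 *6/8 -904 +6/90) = 27838/5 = 5567.60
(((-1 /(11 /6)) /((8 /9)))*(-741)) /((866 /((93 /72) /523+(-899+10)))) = -6765213663 /14493376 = -466.78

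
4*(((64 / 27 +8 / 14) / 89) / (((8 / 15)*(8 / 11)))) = 7645 / 22428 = 0.34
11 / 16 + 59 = 955 / 16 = 59.69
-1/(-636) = 1/636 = 0.00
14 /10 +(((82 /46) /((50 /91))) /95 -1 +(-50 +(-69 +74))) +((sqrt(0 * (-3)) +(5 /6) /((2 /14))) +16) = -3725291 /163875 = -22.73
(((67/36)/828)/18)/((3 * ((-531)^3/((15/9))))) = -335/722988543224736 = -0.00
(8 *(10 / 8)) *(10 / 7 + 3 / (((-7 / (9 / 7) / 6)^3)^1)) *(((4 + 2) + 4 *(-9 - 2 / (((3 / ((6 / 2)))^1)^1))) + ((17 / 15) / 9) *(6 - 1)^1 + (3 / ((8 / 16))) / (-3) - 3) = 3481443680 / 3176523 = 1095.99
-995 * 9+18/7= -62667/7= -8952.43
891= 891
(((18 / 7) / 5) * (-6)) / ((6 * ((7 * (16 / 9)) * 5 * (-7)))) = 81 / 68600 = 0.00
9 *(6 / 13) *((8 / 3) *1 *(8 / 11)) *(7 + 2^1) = 10368 / 143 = 72.50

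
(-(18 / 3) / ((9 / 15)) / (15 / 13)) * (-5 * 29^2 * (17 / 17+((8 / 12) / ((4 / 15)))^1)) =127551.67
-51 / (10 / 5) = -51 / 2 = -25.50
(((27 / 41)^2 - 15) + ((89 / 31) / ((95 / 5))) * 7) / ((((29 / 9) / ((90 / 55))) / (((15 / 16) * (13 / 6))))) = -13.93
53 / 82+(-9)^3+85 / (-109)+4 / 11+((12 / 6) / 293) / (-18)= -188944294259 / 259264566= -728.77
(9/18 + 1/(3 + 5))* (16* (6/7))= 60/7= 8.57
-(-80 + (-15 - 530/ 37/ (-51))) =178735/ 1887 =94.72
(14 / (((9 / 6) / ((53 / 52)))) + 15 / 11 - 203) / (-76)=82421 / 32604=2.53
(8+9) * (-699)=-11883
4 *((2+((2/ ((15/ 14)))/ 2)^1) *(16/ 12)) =704/ 45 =15.64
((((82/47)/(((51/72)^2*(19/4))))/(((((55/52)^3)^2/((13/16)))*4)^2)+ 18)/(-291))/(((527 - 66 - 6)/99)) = -10687274040157633080116414046/793399680668530077965087890625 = -0.01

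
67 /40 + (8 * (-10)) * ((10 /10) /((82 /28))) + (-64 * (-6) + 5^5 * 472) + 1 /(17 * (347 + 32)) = 1475358.36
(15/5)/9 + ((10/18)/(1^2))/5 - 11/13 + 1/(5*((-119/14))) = -0.43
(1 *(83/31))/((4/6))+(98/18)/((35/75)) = 2917/186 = 15.68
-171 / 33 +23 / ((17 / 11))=1814 / 187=9.70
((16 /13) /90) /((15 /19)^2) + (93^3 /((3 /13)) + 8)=3485555.02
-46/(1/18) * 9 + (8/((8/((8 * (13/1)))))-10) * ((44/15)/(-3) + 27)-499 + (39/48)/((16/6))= -31706533/5760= -5504.61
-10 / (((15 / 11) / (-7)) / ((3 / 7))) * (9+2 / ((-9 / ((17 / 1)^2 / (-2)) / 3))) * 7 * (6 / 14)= 6952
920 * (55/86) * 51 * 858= 25745986.05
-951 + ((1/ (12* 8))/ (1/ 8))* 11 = -11401/ 12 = -950.08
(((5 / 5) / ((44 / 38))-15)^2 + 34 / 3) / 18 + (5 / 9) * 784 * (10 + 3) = 148294459 / 26136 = 5673.95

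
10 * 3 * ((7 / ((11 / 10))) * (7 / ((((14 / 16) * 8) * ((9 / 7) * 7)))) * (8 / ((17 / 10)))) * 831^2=12890472000 / 187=68933005.35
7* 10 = 70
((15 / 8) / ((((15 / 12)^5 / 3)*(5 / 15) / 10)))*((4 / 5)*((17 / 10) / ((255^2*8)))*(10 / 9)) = 128 / 796875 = 0.00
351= 351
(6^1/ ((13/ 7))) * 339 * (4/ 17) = 56952/ 221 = 257.70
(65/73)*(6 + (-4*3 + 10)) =260/73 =3.56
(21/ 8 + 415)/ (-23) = -3341/ 184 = -18.16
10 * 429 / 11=390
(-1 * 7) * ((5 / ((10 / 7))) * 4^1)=-98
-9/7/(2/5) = -45/14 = -3.21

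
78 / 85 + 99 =8493 / 85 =99.92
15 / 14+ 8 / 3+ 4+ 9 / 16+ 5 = 13.30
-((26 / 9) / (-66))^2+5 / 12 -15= -5146201 / 352836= -14.59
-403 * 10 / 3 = -4030 / 3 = -1343.33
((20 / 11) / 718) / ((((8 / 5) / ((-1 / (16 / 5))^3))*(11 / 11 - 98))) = 3125 / 6275940352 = 0.00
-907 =-907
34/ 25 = 1.36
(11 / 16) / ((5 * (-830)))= -11 / 66400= -0.00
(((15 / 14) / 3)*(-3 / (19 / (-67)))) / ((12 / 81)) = 27135 / 1064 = 25.50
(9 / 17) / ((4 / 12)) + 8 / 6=149 / 51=2.92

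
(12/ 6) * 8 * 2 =32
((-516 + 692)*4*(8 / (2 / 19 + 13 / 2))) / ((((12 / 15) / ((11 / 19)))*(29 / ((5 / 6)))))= 387200 / 21837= 17.73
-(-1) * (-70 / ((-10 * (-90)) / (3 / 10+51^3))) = -3095197 / 300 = -10317.32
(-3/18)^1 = -1/6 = -0.17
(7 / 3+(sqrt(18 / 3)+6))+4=sqrt(6)+37 / 3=14.78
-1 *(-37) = 37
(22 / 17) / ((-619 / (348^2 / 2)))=-126.59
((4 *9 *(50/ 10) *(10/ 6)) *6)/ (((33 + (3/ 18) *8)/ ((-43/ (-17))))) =232200/ 1751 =132.61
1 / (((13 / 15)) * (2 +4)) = 5 / 26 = 0.19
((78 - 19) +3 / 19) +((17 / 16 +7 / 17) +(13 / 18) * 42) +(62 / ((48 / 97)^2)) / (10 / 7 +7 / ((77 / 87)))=31590985633 / 267537024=118.08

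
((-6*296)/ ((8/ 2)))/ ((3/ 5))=-740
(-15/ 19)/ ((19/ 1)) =-15/ 361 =-0.04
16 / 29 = 0.55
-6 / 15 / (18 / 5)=-1 / 9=-0.11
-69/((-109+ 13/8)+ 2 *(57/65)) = 0.65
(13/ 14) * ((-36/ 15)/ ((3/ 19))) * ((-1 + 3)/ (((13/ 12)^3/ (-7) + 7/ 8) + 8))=-1707264/ 525775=-3.25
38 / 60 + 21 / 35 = 37 / 30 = 1.23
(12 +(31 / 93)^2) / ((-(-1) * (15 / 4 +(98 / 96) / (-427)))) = 106384 / 32919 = 3.23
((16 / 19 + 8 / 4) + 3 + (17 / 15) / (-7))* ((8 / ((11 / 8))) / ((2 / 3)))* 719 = 260726656 / 7315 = 35642.74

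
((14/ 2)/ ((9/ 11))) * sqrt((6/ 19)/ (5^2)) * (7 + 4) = 847 * sqrt(114)/ 855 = 10.58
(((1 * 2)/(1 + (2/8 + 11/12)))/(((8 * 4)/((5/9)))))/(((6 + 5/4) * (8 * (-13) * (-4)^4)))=-0.00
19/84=0.23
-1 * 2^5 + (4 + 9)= -19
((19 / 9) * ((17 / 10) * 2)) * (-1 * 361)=-116603 / 45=-2591.18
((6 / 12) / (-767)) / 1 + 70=107379 / 1534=70.00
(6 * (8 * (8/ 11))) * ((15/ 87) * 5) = 9600/ 319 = 30.09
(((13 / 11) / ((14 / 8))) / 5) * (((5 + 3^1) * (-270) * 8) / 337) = -179712 / 25949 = -6.93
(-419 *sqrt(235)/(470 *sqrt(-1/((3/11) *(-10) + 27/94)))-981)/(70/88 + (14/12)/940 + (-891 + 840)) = 72906 *sqrt(330)/3114613 + 60861240/3114613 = 19.97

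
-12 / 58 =-6 / 29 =-0.21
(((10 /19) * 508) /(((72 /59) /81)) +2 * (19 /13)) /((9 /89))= 390187303 /2223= 175522.85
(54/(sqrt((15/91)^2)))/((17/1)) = 1638/85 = 19.27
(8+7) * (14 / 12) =35 / 2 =17.50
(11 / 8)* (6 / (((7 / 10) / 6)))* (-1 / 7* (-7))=495 / 7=70.71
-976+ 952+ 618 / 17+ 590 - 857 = -4329 / 17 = -254.65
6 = 6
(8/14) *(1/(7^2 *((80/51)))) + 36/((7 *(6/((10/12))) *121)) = 11071/830060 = 0.01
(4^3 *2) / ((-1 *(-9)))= 128 / 9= 14.22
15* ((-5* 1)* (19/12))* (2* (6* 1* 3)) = -4275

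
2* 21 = 42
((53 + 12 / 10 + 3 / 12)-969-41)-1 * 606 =-31231 / 20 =-1561.55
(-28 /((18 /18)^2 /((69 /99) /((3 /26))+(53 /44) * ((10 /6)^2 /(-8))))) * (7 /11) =-96971 /968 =-100.18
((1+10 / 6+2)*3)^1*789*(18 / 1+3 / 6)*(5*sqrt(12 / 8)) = 1021755*sqrt(6) / 2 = 1251389.20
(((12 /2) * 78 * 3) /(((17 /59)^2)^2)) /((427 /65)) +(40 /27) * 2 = 29860272928580 /962913609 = 31010.33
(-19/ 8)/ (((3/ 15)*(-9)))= 95/ 72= 1.32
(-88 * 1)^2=7744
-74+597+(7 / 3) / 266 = 59623 / 114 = 523.01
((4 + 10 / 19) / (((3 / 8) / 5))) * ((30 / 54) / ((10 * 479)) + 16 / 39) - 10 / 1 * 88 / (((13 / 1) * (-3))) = 151194760 / 3194451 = 47.33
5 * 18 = 90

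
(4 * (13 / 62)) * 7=182 / 31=5.87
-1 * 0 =0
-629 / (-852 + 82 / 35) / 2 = 22015 / 59476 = 0.37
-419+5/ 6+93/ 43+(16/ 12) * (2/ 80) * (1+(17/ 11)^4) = -2617599493/ 6295630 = -415.78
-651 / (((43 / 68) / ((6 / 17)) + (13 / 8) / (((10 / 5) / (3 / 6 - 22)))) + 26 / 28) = 437472 / 9911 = 44.14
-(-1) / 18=1 / 18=0.06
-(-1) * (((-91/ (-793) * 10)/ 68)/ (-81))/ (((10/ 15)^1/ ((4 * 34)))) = -70/ 1647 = -0.04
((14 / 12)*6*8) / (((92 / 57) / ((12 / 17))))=9576 / 391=24.49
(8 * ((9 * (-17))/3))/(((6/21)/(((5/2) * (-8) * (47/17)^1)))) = 78960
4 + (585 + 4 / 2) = 591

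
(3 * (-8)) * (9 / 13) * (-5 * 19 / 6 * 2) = 6840 / 13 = 526.15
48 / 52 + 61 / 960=12313 / 12480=0.99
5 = 5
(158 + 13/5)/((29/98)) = 78694/145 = 542.72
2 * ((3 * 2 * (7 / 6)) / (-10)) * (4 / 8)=-7 / 10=-0.70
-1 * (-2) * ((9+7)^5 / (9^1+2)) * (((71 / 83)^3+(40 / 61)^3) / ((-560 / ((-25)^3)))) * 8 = 55159481345638400000 / 1427632635517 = 38637027.46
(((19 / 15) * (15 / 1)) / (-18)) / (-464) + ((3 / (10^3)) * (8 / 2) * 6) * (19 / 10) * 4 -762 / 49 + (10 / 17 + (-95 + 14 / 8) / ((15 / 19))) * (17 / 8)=-33858808717 / 127890000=-264.75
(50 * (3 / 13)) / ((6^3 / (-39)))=-2.08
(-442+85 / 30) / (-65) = 527 / 78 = 6.76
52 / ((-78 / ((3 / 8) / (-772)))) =1 / 3088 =0.00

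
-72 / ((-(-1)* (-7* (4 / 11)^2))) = 1089 / 14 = 77.79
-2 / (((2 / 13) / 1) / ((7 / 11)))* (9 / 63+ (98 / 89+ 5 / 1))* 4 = -202280 / 979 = -206.62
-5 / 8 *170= -106.25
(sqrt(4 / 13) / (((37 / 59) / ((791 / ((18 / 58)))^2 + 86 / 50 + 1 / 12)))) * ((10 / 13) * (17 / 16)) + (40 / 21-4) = -44 / 21 + 52777646067121 * sqrt(13) / 40519440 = 4696324.14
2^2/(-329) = -4/329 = -0.01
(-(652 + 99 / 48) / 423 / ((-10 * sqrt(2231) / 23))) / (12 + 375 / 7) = 14651 * sqrt(2231) / 602663328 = 0.00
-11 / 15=-0.73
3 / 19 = 0.16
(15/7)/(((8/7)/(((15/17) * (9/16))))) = 2025/2176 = 0.93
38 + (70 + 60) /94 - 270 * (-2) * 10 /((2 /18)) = 48639.38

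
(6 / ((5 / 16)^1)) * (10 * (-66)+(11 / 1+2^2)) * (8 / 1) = -99072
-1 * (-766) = 766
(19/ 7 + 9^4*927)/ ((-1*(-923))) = 42574348/ 6461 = 6589.44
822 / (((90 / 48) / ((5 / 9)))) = 2192 / 9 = 243.56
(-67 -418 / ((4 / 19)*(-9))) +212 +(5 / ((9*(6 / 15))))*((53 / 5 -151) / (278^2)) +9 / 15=1273592903 / 3477780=366.21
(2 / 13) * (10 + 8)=36 / 13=2.77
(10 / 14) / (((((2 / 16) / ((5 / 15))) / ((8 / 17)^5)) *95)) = 262144 / 566522943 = 0.00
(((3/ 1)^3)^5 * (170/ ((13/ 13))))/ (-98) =-1219657095/ 49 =-24890961.12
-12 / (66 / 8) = -16 / 11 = -1.45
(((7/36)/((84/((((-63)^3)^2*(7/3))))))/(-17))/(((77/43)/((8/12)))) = -11063829609/1496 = -7395608.03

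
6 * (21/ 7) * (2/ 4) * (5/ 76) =45/ 76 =0.59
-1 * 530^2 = -280900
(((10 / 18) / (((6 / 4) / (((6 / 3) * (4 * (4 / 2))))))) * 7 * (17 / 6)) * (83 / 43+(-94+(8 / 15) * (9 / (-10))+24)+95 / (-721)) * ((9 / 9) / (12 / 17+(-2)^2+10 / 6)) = -18934688128 / 14947875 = -1266.71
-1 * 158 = -158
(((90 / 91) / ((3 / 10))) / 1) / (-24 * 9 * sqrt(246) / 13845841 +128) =28037828025 * sqrt(246) / 8932027127136677564 +57512193899184300 / 2233006781784169391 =0.03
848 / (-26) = -424 / 13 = -32.62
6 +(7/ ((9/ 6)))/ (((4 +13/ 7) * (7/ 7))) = 836/ 123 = 6.80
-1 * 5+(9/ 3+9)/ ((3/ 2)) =3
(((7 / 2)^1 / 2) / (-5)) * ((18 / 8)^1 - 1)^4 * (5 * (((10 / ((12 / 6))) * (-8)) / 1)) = 170.90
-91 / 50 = -1.82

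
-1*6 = -6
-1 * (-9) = 9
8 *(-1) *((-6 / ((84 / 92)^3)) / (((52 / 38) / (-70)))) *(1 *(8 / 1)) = -147950720 / 5733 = -25806.86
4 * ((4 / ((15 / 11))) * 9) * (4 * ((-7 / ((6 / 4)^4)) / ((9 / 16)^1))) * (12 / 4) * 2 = -2523136 / 405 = -6229.97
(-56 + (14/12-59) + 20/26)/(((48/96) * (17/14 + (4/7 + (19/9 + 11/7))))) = -370398/8957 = -41.35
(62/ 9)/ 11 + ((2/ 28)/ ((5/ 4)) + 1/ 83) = 200009/ 287595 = 0.70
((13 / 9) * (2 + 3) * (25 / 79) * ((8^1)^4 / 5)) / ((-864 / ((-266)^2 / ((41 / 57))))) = -55925542400 / 262359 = -213164.18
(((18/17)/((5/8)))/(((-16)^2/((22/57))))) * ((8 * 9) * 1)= 297/1615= 0.18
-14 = -14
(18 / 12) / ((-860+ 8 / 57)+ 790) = -0.02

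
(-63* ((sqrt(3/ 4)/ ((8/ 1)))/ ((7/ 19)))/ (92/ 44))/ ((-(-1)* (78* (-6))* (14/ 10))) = 1045* sqrt(3)/ 133952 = 0.01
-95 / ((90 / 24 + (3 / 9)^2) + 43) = -3420 / 1687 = -2.03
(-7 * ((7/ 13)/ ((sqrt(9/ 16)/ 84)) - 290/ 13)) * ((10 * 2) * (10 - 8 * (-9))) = -436240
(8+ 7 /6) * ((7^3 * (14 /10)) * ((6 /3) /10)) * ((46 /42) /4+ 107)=33998503 /360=94440.29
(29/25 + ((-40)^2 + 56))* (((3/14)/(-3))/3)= -41429/1050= -39.46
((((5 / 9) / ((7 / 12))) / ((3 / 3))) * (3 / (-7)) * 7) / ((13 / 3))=-60 / 91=-0.66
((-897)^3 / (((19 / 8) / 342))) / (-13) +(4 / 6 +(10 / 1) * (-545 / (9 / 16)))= 7994585335.78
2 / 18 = 1 / 9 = 0.11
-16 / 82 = -8 / 41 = -0.20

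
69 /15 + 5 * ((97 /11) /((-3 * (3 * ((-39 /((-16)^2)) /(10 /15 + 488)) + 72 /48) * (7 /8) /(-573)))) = 1391618150603 /216598305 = 6424.88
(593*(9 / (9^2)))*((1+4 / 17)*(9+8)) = 4151 / 3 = 1383.67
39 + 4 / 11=433 / 11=39.36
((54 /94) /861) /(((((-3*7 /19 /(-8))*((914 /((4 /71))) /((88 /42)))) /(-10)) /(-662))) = 88549120 /21446201567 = 0.00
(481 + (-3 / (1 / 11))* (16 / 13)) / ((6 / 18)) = 17175 / 13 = 1321.15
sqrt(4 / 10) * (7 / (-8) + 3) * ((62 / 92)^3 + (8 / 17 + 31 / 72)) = 1123639 * sqrt(10) / 2190060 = 1.62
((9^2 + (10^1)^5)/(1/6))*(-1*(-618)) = 371100348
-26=-26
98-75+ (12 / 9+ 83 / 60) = 1543 / 60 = 25.72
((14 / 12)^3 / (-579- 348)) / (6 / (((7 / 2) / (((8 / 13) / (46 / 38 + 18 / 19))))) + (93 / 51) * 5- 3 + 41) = -21755461 / 604608333048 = -0.00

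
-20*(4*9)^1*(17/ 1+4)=-15120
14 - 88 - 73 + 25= -122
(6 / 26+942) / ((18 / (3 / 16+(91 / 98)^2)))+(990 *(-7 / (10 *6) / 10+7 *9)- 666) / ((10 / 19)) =117270.61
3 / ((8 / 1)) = 3 / 8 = 0.38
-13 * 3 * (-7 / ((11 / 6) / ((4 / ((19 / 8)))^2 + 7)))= 5816538 / 3971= 1464.75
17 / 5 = 3.40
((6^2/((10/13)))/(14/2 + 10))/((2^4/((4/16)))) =117/2720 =0.04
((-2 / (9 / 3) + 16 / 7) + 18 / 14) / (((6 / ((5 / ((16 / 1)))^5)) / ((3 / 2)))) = 190625 / 88080384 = 0.00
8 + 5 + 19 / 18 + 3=307 / 18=17.06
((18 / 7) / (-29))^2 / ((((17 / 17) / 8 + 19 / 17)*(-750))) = -7344 / 870540125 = -0.00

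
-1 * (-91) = 91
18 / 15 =6 / 5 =1.20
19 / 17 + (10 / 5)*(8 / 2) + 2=189 / 17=11.12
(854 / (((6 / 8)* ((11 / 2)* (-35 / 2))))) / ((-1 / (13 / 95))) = 25376 / 15675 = 1.62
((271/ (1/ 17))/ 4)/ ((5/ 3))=13821/ 20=691.05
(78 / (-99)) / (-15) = 0.05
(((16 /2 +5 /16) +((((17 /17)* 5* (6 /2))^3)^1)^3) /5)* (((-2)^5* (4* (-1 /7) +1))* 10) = -7381125001596 /7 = -1054446428799.43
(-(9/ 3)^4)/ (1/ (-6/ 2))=243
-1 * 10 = -10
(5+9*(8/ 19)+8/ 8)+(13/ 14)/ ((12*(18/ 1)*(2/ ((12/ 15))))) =1406407/ 143640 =9.79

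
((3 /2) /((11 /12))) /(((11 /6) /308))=3024 /11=274.91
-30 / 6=-5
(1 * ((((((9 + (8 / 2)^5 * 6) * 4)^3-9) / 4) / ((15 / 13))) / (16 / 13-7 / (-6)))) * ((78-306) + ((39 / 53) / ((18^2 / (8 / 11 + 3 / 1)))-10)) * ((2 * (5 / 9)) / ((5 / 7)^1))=-29365457716117140237347 / 58871340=-498807360527501.84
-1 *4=-4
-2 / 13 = -0.15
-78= -78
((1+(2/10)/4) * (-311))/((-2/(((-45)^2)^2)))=5356236375/8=669529546.88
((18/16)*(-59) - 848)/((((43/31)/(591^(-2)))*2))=-226765/240305328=-0.00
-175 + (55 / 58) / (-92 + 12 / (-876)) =-68181565 / 389586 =-175.01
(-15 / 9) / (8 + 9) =-5 / 51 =-0.10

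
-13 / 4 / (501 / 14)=-91 / 1002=-0.09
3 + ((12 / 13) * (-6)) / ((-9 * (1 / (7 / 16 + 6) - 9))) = 34705 / 11843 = 2.93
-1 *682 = -682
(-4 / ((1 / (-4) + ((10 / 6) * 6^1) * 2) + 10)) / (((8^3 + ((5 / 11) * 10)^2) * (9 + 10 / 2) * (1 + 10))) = -22 / 13422129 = -0.00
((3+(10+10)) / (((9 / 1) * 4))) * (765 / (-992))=-1955 / 3968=-0.49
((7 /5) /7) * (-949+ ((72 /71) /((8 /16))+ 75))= -12382 /71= -174.39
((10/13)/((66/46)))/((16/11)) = 115/312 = 0.37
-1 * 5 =-5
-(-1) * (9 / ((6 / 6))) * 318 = 2862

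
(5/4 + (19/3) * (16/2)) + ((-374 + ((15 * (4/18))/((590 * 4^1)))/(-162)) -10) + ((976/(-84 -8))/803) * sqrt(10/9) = -38088631/114696 -244 * sqrt(10)/55407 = -332.10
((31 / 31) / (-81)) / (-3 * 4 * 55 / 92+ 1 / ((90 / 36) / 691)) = -115 / 2507841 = -0.00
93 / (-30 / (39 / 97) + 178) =403 / 448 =0.90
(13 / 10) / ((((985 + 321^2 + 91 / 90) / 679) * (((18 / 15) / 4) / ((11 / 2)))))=112035 / 720187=0.16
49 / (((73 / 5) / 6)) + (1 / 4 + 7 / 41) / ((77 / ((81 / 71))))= 1318392357 / 65450924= 20.14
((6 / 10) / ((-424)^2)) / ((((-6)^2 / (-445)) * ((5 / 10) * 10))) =-89 / 10786560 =-0.00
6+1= 7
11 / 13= 0.85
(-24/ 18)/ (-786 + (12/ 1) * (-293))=2/ 6453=0.00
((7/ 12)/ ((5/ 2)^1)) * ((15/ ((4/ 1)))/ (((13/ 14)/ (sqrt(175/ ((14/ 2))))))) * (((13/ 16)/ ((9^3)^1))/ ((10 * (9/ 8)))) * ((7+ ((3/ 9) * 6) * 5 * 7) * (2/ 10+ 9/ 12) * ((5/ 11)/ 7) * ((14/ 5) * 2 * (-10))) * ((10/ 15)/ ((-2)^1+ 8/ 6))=6517/ 52488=0.12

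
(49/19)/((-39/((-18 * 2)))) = 2.38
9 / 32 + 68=2185 / 32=68.28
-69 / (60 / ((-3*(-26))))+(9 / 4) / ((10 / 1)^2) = -35871 / 400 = -89.68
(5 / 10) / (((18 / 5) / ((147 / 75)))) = 49 / 180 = 0.27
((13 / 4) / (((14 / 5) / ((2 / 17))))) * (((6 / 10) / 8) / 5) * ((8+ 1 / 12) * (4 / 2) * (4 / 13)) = 97 / 9520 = 0.01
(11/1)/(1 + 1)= 11/2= 5.50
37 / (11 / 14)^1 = 518 / 11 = 47.09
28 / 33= 0.85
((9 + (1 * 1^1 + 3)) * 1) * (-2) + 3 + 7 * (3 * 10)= 187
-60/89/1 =-0.67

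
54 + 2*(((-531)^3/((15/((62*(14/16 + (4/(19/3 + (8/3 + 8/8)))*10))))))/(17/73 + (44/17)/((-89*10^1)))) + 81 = -740470712686983/28222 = -26237357830.31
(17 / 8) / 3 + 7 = 185 / 24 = 7.71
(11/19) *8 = 88/19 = 4.63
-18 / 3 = -6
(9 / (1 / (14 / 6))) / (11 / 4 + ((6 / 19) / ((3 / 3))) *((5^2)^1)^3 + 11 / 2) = 0.00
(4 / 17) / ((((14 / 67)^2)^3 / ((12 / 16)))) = 271375146507 / 128002112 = 2120.08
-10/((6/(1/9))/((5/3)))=-25/81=-0.31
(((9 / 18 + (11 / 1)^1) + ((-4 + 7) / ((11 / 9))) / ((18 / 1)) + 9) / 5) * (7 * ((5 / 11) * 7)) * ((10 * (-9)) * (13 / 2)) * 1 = -6506955 / 121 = -53776.49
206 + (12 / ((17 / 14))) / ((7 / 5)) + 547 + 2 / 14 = 90464 / 119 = 760.20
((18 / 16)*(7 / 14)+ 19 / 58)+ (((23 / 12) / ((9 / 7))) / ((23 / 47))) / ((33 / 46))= 2123527 / 413424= 5.14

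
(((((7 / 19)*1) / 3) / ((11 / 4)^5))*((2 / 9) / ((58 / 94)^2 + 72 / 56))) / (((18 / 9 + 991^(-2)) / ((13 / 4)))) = 88442789361472 / 522695837341987749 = 0.00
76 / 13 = 5.85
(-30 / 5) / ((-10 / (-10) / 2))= -12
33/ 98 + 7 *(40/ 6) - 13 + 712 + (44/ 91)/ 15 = 4752247/ 6370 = 746.04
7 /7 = 1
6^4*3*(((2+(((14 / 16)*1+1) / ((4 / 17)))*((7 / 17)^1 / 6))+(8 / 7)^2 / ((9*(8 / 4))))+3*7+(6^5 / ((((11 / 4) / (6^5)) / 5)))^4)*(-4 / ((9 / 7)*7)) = -252431178888021009157577000000000000.00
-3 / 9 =-1 / 3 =-0.33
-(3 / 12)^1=-1 / 4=-0.25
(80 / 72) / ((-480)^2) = 1 / 207360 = 0.00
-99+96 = -3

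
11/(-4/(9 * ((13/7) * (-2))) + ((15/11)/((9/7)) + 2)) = 14157/4093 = 3.46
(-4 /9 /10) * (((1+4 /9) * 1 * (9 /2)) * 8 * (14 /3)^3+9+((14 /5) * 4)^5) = -8067.91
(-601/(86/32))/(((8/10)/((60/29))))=-721200/1247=-578.35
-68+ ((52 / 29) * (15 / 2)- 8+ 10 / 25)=-9012 / 145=-62.15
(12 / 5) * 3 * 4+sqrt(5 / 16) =sqrt(5) / 4+144 / 5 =29.36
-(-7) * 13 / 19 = 91 / 19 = 4.79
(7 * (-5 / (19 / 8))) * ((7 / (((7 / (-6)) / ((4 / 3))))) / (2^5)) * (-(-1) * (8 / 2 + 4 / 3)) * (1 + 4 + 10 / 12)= 19600 / 171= 114.62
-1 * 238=-238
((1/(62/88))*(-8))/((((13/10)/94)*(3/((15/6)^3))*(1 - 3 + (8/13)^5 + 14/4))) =-59064148000/21937119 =-2692.43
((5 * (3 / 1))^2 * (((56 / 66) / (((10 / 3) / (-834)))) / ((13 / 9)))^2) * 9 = 894454411536 / 20449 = 43740740.94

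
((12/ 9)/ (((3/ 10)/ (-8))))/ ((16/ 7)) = -140/ 9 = -15.56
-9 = -9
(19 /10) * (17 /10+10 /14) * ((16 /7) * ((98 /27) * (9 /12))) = 6422 /225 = 28.54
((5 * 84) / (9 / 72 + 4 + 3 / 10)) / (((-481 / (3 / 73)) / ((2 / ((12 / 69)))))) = -193200 / 2071667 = -0.09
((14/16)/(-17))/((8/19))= -133/1088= -0.12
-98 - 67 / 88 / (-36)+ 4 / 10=-1545649 / 15840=-97.58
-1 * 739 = -739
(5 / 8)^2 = 25 / 64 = 0.39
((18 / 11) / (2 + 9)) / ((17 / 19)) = 342 / 2057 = 0.17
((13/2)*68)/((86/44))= 9724/43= 226.14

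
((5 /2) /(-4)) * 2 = -1.25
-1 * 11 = -11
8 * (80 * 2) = 1280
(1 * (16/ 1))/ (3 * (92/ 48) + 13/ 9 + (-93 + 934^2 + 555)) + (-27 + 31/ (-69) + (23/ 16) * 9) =-503406531943/ 34689564528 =-14.51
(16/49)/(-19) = -16/931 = -0.02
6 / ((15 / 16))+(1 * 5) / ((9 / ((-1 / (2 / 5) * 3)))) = 67 / 30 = 2.23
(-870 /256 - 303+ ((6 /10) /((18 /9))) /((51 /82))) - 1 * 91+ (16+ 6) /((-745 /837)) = -683517467 /1621120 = -421.63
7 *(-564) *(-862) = 3403176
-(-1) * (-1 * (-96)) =96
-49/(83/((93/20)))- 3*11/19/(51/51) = -141363/31540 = -4.48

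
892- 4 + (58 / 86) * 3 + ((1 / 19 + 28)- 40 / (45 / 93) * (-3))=952684 / 817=1166.08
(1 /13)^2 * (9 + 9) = 18 /169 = 0.11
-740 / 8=-185 / 2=-92.50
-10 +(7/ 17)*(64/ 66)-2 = -6508/ 561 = -11.60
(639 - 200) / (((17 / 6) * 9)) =878 / 51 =17.22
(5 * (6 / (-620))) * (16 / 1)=-24 / 31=-0.77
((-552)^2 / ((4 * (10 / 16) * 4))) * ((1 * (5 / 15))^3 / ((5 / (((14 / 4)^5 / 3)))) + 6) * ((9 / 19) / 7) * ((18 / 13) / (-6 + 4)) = -450233487 / 43225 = -10416.04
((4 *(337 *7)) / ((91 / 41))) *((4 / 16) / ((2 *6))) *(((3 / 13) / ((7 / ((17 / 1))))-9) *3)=-2652864 / 1183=-2242.49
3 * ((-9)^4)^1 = 19683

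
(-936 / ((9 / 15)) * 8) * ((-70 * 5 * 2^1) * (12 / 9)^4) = 745472000 / 27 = 27610074.07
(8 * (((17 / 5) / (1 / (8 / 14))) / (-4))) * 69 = -9384 / 35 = -268.11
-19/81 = -0.23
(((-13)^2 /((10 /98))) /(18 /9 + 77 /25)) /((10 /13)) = 107653 /254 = 423.83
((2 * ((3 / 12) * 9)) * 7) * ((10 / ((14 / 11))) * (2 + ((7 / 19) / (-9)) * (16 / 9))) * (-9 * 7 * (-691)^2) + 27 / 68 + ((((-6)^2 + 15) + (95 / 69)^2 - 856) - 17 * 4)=-88260238325507923 / 6151212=-14348430573.60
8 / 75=0.11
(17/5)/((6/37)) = 629/30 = 20.97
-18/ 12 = -3/ 2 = -1.50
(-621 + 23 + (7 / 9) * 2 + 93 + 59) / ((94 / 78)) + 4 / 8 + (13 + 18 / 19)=-1898591 / 5358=-354.35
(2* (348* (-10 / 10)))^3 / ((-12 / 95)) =2669132160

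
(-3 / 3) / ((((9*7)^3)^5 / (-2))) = 2 / 977480813971145474830595007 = 0.00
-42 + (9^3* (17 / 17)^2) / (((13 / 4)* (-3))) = -1518 / 13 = -116.77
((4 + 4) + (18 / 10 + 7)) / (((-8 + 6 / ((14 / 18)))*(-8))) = 7.35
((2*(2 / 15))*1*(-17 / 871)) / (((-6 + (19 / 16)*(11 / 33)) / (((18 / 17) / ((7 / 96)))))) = 110592 / 8200465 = 0.01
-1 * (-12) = 12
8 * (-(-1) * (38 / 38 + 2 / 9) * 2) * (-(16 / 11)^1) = -256 / 9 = -28.44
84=84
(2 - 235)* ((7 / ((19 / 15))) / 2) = -24465 / 38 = -643.82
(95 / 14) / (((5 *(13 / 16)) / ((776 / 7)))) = 117952 / 637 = 185.17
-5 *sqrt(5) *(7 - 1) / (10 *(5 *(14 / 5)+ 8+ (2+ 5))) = -3 *sqrt(5) / 29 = -0.23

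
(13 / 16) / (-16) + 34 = 8691 / 256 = 33.95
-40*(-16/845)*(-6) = -768/169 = -4.54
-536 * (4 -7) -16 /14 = 11248 /7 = 1606.86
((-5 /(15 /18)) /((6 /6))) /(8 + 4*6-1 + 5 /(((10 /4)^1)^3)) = -50 /261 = -0.19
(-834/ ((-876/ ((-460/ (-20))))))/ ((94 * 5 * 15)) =0.00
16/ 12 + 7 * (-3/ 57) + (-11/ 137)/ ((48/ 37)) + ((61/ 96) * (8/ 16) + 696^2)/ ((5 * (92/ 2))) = 242203450439/ 114948480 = 2107.06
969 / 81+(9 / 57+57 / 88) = 576425 / 45144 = 12.77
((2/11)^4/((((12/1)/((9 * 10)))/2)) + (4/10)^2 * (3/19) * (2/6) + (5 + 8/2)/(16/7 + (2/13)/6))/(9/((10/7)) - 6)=34392065918/2632964235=13.06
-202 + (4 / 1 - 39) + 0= -237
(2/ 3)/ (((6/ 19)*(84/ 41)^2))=31939/ 63504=0.50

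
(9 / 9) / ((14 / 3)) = 3 / 14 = 0.21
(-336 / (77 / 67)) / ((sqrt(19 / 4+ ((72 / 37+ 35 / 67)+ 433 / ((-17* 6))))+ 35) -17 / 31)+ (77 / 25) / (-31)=-8.18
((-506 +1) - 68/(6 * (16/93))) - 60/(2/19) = -1140.88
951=951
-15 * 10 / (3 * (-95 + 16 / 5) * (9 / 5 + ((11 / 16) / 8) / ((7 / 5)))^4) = 100705239040000000 / 2219568644034506619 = 0.05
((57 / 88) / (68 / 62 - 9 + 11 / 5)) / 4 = -8835 / 311168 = -0.03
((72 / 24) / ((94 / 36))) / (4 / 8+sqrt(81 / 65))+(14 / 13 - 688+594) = -14796244 / 158249+1944 * sqrt(65) / 12173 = -92.21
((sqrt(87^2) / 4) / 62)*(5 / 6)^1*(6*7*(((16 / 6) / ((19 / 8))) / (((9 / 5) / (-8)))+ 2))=-778505 / 21204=-36.72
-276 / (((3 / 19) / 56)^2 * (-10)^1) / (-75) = -52076416 / 1125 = -46290.15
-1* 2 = -2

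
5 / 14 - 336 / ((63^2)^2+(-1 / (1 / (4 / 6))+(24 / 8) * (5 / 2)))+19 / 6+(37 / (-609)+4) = 143194068357 / 19187114821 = 7.46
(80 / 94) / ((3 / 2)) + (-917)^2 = 118565429 / 141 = 840889.57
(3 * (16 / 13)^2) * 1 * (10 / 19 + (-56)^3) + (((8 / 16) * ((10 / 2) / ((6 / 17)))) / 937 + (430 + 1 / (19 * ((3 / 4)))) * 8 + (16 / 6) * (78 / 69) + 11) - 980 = -660659293650971 / 830403132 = -795588.63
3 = 3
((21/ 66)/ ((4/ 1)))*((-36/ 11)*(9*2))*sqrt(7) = -567*sqrt(7)/ 121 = -12.40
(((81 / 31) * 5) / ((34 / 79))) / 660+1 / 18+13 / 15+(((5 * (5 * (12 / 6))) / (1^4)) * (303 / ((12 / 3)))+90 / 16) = 3958984507 / 1043460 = 3794.09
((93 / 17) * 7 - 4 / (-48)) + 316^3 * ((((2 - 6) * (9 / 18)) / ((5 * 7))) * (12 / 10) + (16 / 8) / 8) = 204379840667 / 35700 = 5724925.51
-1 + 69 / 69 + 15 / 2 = 15 / 2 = 7.50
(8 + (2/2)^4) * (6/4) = 13.50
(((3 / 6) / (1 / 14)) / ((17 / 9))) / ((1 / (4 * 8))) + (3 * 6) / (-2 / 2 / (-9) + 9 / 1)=84033 / 697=120.56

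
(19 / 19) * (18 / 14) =9 / 7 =1.29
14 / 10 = 7 / 5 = 1.40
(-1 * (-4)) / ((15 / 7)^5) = 67228 / 759375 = 0.09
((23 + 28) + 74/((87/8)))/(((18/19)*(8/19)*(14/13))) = 23601097/175392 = 134.56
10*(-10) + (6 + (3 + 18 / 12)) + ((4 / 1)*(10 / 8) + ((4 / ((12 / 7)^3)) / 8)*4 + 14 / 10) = -357277 / 4320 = -82.70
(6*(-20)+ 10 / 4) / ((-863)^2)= -235 / 1489538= -0.00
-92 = -92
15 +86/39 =671/39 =17.21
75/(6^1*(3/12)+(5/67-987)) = -10050/132047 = -0.08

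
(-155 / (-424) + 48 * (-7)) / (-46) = 142309 / 19504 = 7.30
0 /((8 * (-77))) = 0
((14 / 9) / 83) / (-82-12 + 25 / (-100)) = -56 / 281619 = -0.00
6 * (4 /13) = 24 /13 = 1.85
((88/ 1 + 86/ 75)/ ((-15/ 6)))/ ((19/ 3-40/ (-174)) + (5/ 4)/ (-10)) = -3102304/ 560125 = -5.54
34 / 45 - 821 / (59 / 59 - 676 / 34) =212993 / 4815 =44.24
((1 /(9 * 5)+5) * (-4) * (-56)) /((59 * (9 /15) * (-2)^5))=-1582 /1593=-0.99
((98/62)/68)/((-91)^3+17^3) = -49/1578171064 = -0.00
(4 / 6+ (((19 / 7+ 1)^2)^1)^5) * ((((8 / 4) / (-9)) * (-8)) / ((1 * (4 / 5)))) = 8470037038212520 / 7626831723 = 1110557.74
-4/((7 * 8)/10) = -5/7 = -0.71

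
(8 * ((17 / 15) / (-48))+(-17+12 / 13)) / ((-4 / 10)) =40.66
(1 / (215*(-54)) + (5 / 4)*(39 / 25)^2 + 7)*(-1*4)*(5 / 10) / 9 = -5829331 / 2612250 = -2.23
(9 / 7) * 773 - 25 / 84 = 993.56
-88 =-88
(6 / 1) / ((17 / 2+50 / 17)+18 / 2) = 0.29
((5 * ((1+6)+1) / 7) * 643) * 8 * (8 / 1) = 1646080 / 7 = 235154.29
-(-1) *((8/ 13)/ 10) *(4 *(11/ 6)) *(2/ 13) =176/ 2535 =0.07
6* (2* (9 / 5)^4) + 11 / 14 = 1109123 / 8750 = 126.76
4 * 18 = 72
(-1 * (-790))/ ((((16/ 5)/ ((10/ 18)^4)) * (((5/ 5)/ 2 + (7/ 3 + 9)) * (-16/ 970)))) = -598671875/ 4968864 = -120.48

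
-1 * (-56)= 56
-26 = -26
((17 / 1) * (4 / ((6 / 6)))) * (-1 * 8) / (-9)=544 / 9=60.44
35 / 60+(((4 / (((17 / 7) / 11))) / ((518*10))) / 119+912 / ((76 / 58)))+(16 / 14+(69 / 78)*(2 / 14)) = 40743272291 / 58383780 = 697.85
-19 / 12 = -1.58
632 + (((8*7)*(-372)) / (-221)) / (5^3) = 17479832 / 27625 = 632.75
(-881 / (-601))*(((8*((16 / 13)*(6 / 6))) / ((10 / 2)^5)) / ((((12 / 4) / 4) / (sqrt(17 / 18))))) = 225536*sqrt(34) / 219740625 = 0.01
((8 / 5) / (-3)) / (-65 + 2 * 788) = -8 / 22665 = -0.00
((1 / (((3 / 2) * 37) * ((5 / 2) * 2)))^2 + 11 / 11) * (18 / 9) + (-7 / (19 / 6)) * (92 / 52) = -145385824 / 76082175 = -1.91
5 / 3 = 1.67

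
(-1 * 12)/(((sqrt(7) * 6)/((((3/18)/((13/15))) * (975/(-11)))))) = 375 * sqrt(7)/77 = 12.89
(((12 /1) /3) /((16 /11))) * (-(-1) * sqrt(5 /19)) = 11 * sqrt(95) /76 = 1.41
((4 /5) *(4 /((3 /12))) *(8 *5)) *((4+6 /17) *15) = 33430.59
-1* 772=-772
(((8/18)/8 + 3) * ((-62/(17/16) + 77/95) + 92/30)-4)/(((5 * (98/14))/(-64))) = 311.69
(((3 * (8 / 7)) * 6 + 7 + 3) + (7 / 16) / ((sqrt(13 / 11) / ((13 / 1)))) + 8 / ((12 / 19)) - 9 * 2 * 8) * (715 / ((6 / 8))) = -6051760 / 63 + 5005 * sqrt(143) / 12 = -91072.09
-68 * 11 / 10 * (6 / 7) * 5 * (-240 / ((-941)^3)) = -0.00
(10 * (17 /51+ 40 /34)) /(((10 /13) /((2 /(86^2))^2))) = 1001 /697435404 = 0.00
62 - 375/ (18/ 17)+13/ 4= -3467/ 12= -288.92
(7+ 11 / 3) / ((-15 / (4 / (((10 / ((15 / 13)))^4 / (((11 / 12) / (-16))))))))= 33 / 1142440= 0.00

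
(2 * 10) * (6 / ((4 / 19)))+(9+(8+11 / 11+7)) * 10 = 820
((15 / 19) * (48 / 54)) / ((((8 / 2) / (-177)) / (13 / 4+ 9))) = -14455 / 38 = -380.39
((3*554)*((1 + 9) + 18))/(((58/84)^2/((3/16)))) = 15391782/841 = 18301.76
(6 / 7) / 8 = 3 / 28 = 0.11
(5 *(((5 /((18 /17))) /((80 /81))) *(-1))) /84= -255 /896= -0.28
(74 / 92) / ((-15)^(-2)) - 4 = 8141 / 46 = 176.98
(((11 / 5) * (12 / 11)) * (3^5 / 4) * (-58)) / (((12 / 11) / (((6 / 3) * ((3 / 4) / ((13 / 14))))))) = -1627857 / 130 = -12521.98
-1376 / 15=-91.73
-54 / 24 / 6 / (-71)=3 / 568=0.01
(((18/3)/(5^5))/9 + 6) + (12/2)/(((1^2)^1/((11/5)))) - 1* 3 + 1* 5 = 198752/9375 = 21.20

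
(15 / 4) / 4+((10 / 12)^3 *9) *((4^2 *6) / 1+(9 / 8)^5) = 133778135 / 262144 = 510.32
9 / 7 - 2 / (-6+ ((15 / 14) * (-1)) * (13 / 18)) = 1.58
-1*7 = -7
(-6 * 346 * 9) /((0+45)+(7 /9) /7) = -84078 /203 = -414.18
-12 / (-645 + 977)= -3 / 83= -0.04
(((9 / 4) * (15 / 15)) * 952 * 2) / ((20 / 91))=97461 / 5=19492.20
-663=-663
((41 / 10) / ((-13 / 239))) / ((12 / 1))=-9799 / 1560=-6.28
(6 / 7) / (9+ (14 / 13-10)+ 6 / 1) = 78 / 553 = 0.14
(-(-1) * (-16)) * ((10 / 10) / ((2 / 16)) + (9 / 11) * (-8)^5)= 428834.91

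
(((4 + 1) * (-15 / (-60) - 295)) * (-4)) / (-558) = -655 / 62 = -10.56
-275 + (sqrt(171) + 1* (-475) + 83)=-667 + 3* sqrt(19)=-653.92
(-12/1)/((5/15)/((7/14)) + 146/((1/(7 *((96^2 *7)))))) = -18/98896897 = -0.00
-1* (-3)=3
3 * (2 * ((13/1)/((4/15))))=585/2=292.50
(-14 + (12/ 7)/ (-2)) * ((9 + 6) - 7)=-832/ 7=-118.86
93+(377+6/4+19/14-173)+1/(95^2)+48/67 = 1272245694/4232725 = 300.57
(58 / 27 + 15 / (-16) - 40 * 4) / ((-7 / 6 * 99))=68597 / 49896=1.37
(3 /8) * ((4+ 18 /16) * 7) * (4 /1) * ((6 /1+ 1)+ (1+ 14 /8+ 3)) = 43911 /64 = 686.11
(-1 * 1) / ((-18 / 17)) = 17 / 18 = 0.94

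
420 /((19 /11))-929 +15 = -12746 /19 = -670.84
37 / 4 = 9.25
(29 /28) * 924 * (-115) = -110055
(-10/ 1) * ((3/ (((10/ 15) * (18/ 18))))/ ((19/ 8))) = -360/ 19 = -18.95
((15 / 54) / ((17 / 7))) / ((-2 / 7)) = -245 / 612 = -0.40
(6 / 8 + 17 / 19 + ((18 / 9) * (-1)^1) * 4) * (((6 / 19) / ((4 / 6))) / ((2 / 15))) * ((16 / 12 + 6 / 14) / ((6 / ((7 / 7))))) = -38295 / 5776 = -6.63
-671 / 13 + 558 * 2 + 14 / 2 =13928 / 13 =1071.38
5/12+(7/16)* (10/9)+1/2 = 101/72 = 1.40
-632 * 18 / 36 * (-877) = 277132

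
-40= -40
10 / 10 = 1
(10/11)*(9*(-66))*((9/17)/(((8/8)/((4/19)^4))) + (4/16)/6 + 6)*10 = -72291726225/2215457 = -32630.62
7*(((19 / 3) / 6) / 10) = 133 / 180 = 0.74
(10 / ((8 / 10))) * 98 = 1225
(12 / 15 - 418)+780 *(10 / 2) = 17414 / 5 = 3482.80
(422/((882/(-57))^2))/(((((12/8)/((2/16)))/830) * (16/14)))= 31610965/296352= 106.67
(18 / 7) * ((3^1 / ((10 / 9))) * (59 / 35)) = 14337 / 1225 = 11.70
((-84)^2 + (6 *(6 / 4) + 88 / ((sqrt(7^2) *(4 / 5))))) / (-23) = -307.86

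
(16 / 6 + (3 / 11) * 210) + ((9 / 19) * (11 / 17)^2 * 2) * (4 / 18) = 10877170 / 181203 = 60.03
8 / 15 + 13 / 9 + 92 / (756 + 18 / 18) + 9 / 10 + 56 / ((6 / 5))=49.67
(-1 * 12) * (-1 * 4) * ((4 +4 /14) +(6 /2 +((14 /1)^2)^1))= 9757.71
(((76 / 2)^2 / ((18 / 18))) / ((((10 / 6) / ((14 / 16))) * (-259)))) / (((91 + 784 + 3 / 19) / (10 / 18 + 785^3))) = -2986154563217 / 1845708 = -1617891.11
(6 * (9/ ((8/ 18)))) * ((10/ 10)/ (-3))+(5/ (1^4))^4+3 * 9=1223/ 2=611.50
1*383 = 383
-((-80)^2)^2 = -40960000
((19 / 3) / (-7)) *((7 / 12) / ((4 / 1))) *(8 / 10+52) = -209 / 30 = -6.97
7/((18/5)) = 35/18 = 1.94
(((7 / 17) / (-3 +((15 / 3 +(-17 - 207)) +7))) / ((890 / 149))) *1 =-1043 / 3252950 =-0.00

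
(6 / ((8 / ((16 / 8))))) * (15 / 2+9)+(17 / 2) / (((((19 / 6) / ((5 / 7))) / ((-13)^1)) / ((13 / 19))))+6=138441 / 10108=13.70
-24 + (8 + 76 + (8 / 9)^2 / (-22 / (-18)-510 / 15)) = 159236 / 2655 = 59.98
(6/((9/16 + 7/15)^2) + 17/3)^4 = 18501018638476789593271681/1122175144091294487441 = 16486.75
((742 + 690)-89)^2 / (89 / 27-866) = -48698523 / 23293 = -2090.69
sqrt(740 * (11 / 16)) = sqrt(2035) / 2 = 22.56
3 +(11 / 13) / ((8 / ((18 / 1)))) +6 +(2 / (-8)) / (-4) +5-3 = 12.97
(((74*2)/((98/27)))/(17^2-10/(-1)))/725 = 0.00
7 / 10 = 0.70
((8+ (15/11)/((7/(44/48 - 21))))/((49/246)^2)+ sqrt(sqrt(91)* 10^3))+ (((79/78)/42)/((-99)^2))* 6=10* sqrt(10)* 91^(1/4)+ 1323757159357/12848581746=200.70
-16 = -16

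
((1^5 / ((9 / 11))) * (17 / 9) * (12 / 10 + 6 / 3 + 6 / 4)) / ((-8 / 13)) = -114257 / 6480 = -17.63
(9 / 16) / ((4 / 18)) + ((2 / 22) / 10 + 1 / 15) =2753 / 1056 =2.61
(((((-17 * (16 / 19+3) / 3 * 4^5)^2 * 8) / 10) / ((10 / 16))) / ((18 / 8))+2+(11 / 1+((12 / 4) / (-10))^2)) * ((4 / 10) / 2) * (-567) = -5787773105102387 / 180500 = -32065224959.02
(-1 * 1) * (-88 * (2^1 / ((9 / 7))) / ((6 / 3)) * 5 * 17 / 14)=3740 / 9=415.56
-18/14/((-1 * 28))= 9/196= 0.05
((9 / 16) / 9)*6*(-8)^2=24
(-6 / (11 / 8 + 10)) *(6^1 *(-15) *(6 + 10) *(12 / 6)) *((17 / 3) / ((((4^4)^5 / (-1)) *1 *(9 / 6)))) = -255 / 48855252992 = -0.00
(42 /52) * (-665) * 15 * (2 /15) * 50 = -698250 /13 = -53711.54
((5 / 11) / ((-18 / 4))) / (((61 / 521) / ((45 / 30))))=-1.29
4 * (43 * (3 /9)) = 172 /3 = 57.33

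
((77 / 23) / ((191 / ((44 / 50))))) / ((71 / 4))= 6776 / 7797575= 0.00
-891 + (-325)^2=104734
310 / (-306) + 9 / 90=-1397 / 1530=-0.91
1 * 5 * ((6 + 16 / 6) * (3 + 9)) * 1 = 520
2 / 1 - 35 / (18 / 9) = -15.50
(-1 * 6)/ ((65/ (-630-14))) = 3864/ 65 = 59.45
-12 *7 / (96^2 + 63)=-28 / 3093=-0.01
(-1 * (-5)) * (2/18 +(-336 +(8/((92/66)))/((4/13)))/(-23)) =69.54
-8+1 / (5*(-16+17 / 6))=-3166 / 395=-8.02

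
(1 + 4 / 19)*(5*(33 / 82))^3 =9.86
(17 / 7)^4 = 83521 / 2401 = 34.79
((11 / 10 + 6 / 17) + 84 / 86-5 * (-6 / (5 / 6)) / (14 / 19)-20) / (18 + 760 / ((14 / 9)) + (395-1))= 1600947 / 46082240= 0.03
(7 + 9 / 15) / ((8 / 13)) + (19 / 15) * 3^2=95 / 4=23.75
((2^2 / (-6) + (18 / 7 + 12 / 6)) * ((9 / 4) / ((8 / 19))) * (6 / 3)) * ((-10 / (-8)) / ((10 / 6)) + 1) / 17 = 2337 / 544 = 4.30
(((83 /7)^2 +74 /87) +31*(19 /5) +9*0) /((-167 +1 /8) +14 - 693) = -0.31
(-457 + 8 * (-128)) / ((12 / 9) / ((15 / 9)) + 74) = -7405 / 374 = -19.80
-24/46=-12/23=-0.52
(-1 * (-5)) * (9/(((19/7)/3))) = 945/19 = 49.74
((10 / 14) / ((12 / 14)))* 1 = 5 / 6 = 0.83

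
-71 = -71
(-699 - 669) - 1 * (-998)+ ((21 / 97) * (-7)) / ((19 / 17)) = -684409 / 1843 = -371.36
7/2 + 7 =21/2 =10.50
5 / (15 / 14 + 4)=70 / 71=0.99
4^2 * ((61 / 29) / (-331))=-976 / 9599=-0.10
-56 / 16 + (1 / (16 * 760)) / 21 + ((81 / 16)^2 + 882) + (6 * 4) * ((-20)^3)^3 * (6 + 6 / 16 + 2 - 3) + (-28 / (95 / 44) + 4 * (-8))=-6746406911912241911 / 102144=-66047999999140.84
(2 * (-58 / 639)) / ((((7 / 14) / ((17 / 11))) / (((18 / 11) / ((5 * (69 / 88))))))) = -63104 / 269445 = -0.23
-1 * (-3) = 3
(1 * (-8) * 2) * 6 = -96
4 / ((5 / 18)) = 72 / 5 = 14.40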